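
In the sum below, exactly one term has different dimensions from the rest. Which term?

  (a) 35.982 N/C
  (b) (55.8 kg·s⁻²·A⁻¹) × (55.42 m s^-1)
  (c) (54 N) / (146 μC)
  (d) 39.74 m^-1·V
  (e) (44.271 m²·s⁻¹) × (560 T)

(e)

Expand each in SI base units:
  (a) N·C⁻¹ = kg·m·s⁻²·(s·A)⁻¹ = kg·m·s⁻³·A⁻¹
  (b) [kg·s⁻²·A⁻¹] · [m·s⁻¹] = kg·m·s⁻³·A⁻¹
  (c) [kg·m·s⁻²] / [s·A] = kg·m·s⁻³·A⁻¹
  (d) V·m⁻¹ = J·C⁻¹·m⁻¹ = kg·m·s⁻³·A⁻¹
  (e) [m²·s⁻¹] · [kg·s⁻²·A⁻¹] = kg·m²·s⁻³·A⁻¹
All reduce to kg·m·s⁻³·A⁻¹ except (e), which is kg·m²·s⁻³·A⁻¹.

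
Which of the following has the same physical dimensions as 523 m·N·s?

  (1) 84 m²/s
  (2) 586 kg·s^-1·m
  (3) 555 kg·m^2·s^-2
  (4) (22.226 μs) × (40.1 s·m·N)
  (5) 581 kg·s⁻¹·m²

Reference: N·m·s = kg·m·s⁻²·m·s = kg·m²·s⁻¹.
Each option:
  (1) m²·s⁻¹
  (2) kg·m·s⁻¹
  (3) kg·m²·s⁻²
  (4) [s] · [kg·m²·s⁻¹] = kg·m²
  (5) kg·m²·s⁻¹  ← same
Only (5) matches kg·m²·s⁻¹.

(5)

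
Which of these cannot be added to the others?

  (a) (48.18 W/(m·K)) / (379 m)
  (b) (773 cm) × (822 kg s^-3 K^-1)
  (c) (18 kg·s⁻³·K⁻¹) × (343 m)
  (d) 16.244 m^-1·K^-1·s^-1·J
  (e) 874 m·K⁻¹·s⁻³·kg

Work out the base dimensions of each:
  (a) [kg·m·s⁻³·K⁻¹] / [m] = kg·s⁻³·K⁻¹
  (b) [m] · [kg·s⁻³·K⁻¹] = kg·m·s⁻³·K⁻¹
  (c) [kg·s⁻³·K⁻¹] · [m] = kg·m·s⁻³·K⁻¹
  (d) J·s⁻¹·m⁻¹·K⁻¹ = N·m·s⁻¹·m⁻¹·K⁻¹ = kg·m·s⁻³·K⁻¹
  (e) kg·m·s⁻³·K⁻¹
All reduce to kg·m·s⁻³·K⁻¹ except (a), which is kg·s⁻³·K⁻¹.

(a)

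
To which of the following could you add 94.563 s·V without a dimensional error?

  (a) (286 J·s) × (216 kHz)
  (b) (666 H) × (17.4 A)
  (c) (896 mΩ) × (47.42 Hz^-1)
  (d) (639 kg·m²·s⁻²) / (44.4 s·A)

Reference: V·s = J·C⁻¹·s = kg·m²·s⁻²·A⁻¹.
Each option:
  (a) [kg·m²·s⁻¹] · [s⁻¹] = kg·m²·s⁻²
  (b) [kg·m²·s⁻²·A⁻²] · [A] = kg·m²·s⁻²·A⁻¹  ← same
  (c) [kg·m²·s⁻³·A⁻²] · [s] = kg·m²·s⁻²·A⁻²
  (d) [kg·m²·s⁻²] / [s·A] = kg·m²·s⁻³·A⁻¹
Only (b) matches kg·m²·s⁻²·A⁻¹.

(b)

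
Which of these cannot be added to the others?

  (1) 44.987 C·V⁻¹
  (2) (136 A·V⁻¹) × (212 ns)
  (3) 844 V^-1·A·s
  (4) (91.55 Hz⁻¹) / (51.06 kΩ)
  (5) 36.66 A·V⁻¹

Work out the base dimensions of each:
  (1) C·V⁻¹ = s·A·(J·C⁻¹)⁻¹ = kg⁻¹·m⁻²·s⁴·A²
  (2) [kg⁻¹·m⁻²·s³·A²] · [s] = kg⁻¹·m⁻²·s⁴·A²
  (3) A·s·V⁻¹ = A·s·(J·C⁻¹)⁻¹ = kg⁻¹·m⁻²·s⁴·A²
  (4) [s] / [kg·m²·s⁻³·A⁻²] = kg⁻¹·m⁻²·s⁴·A²
  (5) A·V⁻¹ = A·(J·C⁻¹)⁻¹ = kg⁻¹·m⁻²·s³·A²
All reduce to kg⁻¹·m⁻²·s⁴·A² except (5), which is kg⁻¹·m⁻²·s³·A².

(5)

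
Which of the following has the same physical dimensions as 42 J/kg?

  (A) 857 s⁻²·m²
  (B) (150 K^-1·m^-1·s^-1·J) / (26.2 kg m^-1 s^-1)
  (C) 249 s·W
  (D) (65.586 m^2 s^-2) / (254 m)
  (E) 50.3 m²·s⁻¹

Reference: J·kg⁻¹ = N·m·kg⁻¹ = m²·s⁻².
Each option:
  (A) m²·s⁻²  ← same
  (B) [kg·m·s⁻³·K⁻¹] / [kg·m⁻¹·s⁻¹] = m²·s⁻²·K⁻¹
  (C) W·s = J·s⁻¹·s = kg·m²·s⁻²
  (D) [m²·s⁻²] / [m] = m·s⁻²
  (E) m²·s⁻¹
Only (A) matches m²·s⁻².

(A)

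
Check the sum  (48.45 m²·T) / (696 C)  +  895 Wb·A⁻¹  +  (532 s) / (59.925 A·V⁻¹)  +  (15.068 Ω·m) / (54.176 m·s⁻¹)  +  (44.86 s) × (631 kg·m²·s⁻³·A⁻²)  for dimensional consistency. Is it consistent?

No

In SI base units:
  (48.45 m²·T) / (696 C):  [kg·m²·s⁻²·A⁻¹] / [s·A] = kg·m²·s⁻³·A⁻²
  895 Wb·A⁻¹:  Wb·A⁻¹ = V·s·A⁻¹ = kg·m²·s⁻²·A⁻²
  (532 s) / (59.925 A·V⁻¹):  [s] / [kg⁻¹·m⁻²·s³·A²] = kg·m²·s⁻²·A⁻²
  (15.068 Ω·m) / (54.176 m·s⁻¹):  [kg·m³·s⁻³·A⁻²] / [m·s⁻¹] = kg·m²·s⁻²·A⁻²
  (44.86 s) × (631 kg·m²·s⁻³·A⁻²):  [s] · [kg·m²·s⁻³·A⁻²] = kg·m²·s⁻²·A⁻²
The terms do not share a single dimension (kg·m²·s⁻²·A⁻² vs kg·m²·s⁻³·A⁻²).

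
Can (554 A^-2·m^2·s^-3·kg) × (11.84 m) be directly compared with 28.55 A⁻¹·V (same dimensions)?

Expand each in SI base units:
  (554 A^-2·m^2·s^-3·kg) × (11.84 m):  [kg·m²·s⁻³·A⁻²] · [m] = kg·m³·s⁻³·A⁻²
  28.55 A⁻¹·V:  V·A⁻¹ = J·C⁻¹·A⁻¹ = kg·m²·s⁻³·A⁻²
kg·m³·s⁻³·A⁻² ≠ kg·m²·s⁻³·A⁻², so they cannot be added.

No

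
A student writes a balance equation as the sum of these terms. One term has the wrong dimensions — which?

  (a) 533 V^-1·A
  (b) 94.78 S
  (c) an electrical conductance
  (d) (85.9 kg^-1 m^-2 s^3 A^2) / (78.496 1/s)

Expand each in SI base units:
  (a) A·V⁻¹ = A·(J·C⁻¹)⁻¹ = kg⁻¹·m⁻²·s³·A²
  (b) S = Ω⁻¹ = kg⁻¹·m⁻²·s³·A²
  (c) [electrical conductance] = kg⁻¹·m⁻²·s³·A²
  (d) [kg⁻¹·m⁻²·s³·A²] / [s⁻¹] = kg⁻¹·m⁻²·s⁴·A²
All reduce to kg⁻¹·m⁻²·s³·A² except (d), which is kg⁻¹·m⁻²·s⁴·A².

(d)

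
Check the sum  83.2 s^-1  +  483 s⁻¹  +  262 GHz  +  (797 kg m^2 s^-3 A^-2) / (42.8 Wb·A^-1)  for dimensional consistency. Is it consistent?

Expand each in SI base units:
  83.2 s^-1:  s⁻¹
  483 s⁻¹:  s⁻¹
  262 GHz:  Hz = s⁻¹
  (797 kg m^2 s^-3 A^-2) / (42.8 Wb·A^-1):  [kg·m²·s⁻³·A⁻²] / [kg·m²·s⁻²·A⁻²] = s⁻¹
Every term reduces to s⁻¹.

Yes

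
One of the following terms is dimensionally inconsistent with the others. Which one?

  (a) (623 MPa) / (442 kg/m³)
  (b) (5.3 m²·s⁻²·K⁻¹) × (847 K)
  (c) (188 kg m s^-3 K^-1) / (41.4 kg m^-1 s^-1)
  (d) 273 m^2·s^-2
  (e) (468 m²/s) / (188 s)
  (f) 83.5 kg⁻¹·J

Reduce each to base SI dimensions:
  (a) [kg·m⁻¹·s⁻²] / [kg·m⁻³] = m²·s⁻²
  (b) [m²·s⁻²·K⁻¹] · [K] = m²·s⁻²
  (c) [kg·m·s⁻³·K⁻¹] / [kg·m⁻¹·s⁻¹] = m²·s⁻²·K⁻¹
  (d) m²·s⁻²
  (e) [m²·s⁻¹] / [s] = m²·s⁻²
  (f) J·kg⁻¹ = N·m·kg⁻¹ = m²·s⁻²
All reduce to m²·s⁻² except (c), which is m²·s⁻²·K⁻¹.

(c)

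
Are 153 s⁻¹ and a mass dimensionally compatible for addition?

No

In SI base units:
  153 s⁻¹:  s⁻¹
  a mass:  [mass] = kg
s⁻¹ ≠ kg, so they cannot be added.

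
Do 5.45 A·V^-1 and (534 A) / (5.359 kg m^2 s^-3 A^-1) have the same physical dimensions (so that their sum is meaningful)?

Yes

Expand each in SI base units:
  5.45 A·V^-1:  A·V⁻¹ = A·(J·C⁻¹)⁻¹ = kg⁻¹·m⁻²·s³·A²
  (534 A) / (5.359 kg m^2 s^-3 A^-1):  [A] / [kg·m²·s⁻³·A⁻¹] = kg⁻¹·m⁻²·s³·A²
Both are kg⁻¹·m⁻²·s³·A², so they have the same dimensions and can be added.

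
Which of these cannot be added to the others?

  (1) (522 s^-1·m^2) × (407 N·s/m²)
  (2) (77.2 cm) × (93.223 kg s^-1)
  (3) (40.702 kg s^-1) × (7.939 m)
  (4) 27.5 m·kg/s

(1)

Dimensions:
  (1) [m²·s⁻¹] · [kg·m⁻¹·s⁻¹] = kg·m·s⁻²
  (2) [m] · [kg·s⁻¹] = kg·m·s⁻¹
  (3) [kg·s⁻¹] · [m] = kg·m·s⁻¹
  (4) kg·m·s⁻¹
All reduce to kg·m·s⁻¹ except (1), which is kg·m·s⁻².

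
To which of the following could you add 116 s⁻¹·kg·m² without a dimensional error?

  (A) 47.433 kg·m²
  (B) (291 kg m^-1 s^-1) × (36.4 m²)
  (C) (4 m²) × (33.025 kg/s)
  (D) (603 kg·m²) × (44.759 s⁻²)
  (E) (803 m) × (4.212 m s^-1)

Reference: kg·m²·s⁻¹.
Each option:
  (A) kg·m²
  (B) [kg·m⁻¹·s⁻¹] · [m²] = kg·m·s⁻¹
  (C) [m²] · [kg·s⁻¹] = kg·m²·s⁻¹  ← same
  (D) [kg·m²] · [s⁻²] = kg·m²·s⁻²
  (E) [m] · [m·s⁻¹] = m²·s⁻¹
Only (C) matches kg·m²·s⁻¹.

(C)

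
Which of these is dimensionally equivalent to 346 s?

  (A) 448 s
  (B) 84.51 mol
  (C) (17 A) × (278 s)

(A)

Reference: s.
Each option:
  (A) s  ← same
  (B) mol
  (C) [A] · [s] = s·A
Only (A) matches s.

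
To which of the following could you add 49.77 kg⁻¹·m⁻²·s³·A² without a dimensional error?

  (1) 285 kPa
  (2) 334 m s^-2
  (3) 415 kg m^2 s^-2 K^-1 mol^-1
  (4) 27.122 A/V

Reference: kg⁻¹·m⁻²·s³·A².
Each option:
  (1) Pa = N·m⁻² = kg·m⁻¹·s⁻²
  (2) m·s⁻²
  (3) kg·m²·s⁻²·K⁻¹·mol⁻¹
  (4) A·V⁻¹ = A·(J·C⁻¹)⁻¹ = kg⁻¹·m⁻²·s³·A²  ← same
Only (4) matches kg⁻¹·m⁻²·s³·A².

(4)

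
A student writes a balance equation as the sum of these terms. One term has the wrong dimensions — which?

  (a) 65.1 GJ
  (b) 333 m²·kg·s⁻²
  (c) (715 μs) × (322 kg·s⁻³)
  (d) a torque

Expand each in SI base units:
  (a) J = N·m = kg·m²·s⁻²
  (b) kg·m²·s⁻²
  (c) [s] · [kg·s⁻³] = kg·s⁻²
  (d) [torque] = kg·m²·s⁻²
All reduce to kg·m²·s⁻² except (c), which is kg·s⁻².

(c)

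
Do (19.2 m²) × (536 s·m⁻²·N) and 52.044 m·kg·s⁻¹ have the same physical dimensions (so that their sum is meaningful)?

Yes

In SI base units:
  (19.2 m²) × (536 s·m⁻²·N):  [m²] · [kg·m⁻¹·s⁻¹] = kg·m·s⁻¹
  52.044 m·kg·s⁻¹:  kg·m·s⁻¹
Both are kg·m·s⁻¹, so they have the same dimensions and can be added.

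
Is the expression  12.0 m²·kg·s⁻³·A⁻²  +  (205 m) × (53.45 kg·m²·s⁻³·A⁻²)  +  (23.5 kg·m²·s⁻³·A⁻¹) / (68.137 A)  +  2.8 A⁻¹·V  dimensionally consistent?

No

Reduce each to base SI dimensions:
  12.0 m²·kg·s⁻³·A⁻²:  kg·m²·s⁻³·A⁻²
  (205 m) × (53.45 kg·m²·s⁻³·A⁻²):  [m] · [kg·m²·s⁻³·A⁻²] = kg·m³·s⁻³·A⁻²
  (23.5 kg·m²·s⁻³·A⁻¹) / (68.137 A):  [kg·m²·s⁻³·A⁻¹] / [A] = kg·m²·s⁻³·A⁻²
  2.8 A⁻¹·V:  V·A⁻¹ = J·C⁻¹·A⁻¹ = kg·m²·s⁻³·A⁻²
The terms do not share a single dimension (kg·m²·s⁻³·A⁻² vs kg·m³·s⁻³·A⁻²).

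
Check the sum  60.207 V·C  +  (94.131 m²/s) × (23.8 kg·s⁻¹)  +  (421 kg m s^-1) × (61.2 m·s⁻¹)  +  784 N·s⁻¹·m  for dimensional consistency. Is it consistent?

No

Expand each in SI base units:
  60.207 V·C:  C·V = s·A·J·C⁻¹ = kg·m²·s⁻²
  (94.131 m²/s) × (23.8 kg·s⁻¹):  [m²·s⁻¹] · [kg·s⁻¹] = kg·m²·s⁻²
  (421 kg m s^-1) × (61.2 m·s⁻¹):  [kg·m·s⁻¹] · [m·s⁻¹] = kg·m²·s⁻²
  784 N·s⁻¹·m:  N·m·s⁻¹ = kg·m·s⁻²·m·s⁻¹ = kg·m²·s⁻³
The terms do not share a single dimension (kg·m²·s⁻² vs kg·m²·s⁻³).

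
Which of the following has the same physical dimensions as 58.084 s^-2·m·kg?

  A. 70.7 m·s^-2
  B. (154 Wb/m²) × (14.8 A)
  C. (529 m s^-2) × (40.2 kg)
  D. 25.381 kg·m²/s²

C.

Reference: kg·m·s⁻².
Each option:
  A. m·s⁻²
  B. [kg·s⁻²·A⁻¹] · [A] = kg·s⁻²
  C. [m·s⁻²] · [kg] = kg·m·s⁻²  ← same
  D. kg·m²·s⁻²
Only C. matches kg·m·s⁻².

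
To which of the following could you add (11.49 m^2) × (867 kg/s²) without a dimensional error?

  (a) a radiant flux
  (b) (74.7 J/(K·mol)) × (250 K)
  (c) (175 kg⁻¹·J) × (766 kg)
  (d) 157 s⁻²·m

(c)

Reference: [m²] · [kg·s⁻²] = kg·m²·s⁻².
Each option:
  (a) [radiant flux] = kg·m²·s⁻³
  (b) [kg·m²·s⁻²·K⁻¹·mol⁻¹] · [K] = kg·m²·s⁻²·mol⁻¹
  (c) [m²·s⁻²] · [kg] = kg·m²·s⁻²  ← same
  (d) m·s⁻²
Only (c) matches kg·m²·s⁻².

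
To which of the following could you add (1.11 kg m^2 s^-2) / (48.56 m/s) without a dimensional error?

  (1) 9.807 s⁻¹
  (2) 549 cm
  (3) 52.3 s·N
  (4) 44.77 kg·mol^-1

Reference: [kg·m²·s⁻²] / [m·s⁻¹] = kg·m·s⁻¹.
Each option:
  (1) s⁻¹
  (2) m
  (3) N·s = kg·m·s⁻²·s = kg·m·s⁻¹  ← same
  (4) kg·mol⁻¹
Only (3) matches kg·m·s⁻¹.

(3)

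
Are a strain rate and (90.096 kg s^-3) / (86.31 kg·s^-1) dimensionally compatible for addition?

No

In SI base units:
  a strain rate:  [strain rate] = s⁻¹
  (90.096 kg s^-3) / (86.31 kg·s^-1):  [kg·s⁻³] / [kg·s⁻¹] = s⁻²
s⁻¹ ≠ s⁻², so they cannot be added.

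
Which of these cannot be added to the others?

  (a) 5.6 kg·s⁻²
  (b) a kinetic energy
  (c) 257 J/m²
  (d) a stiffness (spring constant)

In SI base units:
  (a) kg·s⁻²
  (b) [kinetic energy] = kg·m²·s⁻²
  (c) J·m⁻² = N·m·m⁻² = kg·s⁻²
  (d) [stiffness (spring constant)] = kg·s⁻²
All reduce to kg·s⁻² except (b), which is kg·m²·s⁻².

(b)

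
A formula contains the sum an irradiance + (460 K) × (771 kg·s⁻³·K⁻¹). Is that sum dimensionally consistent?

Yes

Expand each in SI base units:
  an irradiance:  [irradiance] = kg·s⁻³
  (460 K) × (771 kg·s⁻³·K⁻¹):  [K] · [kg·s⁻³·K⁻¹] = kg·s⁻³
Both are kg·s⁻³, so they have the same dimensions and can be added.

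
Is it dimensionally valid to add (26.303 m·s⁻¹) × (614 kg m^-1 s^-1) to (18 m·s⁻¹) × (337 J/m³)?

No

Work out the base dimensions of each:
  (26.303 m·s⁻¹) × (614 kg m^-1 s^-1):  [m·s⁻¹] · [kg·m⁻¹·s⁻¹] = kg·s⁻²
  (18 m·s⁻¹) × (337 J/m³):  [m·s⁻¹] · [kg·m⁻¹·s⁻²] = kg·s⁻³
kg·s⁻² ≠ kg·s⁻³, so they cannot be added.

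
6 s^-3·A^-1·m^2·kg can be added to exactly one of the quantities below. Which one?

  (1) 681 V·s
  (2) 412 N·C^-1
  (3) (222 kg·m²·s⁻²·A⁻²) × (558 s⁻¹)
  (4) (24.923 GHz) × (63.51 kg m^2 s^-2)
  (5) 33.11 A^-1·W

Reference: kg·m²·s⁻³·A⁻¹.
Each option:
  (1) V·s = J·C⁻¹·s = kg·m²·s⁻²·A⁻¹
  (2) N·C⁻¹ = kg·m·s⁻²·(s·A)⁻¹ = kg·m·s⁻³·A⁻¹
  (3) [kg·m²·s⁻²·A⁻²] · [s⁻¹] = kg·m²·s⁻³·A⁻²
  (4) [s⁻¹] · [kg·m²·s⁻²] = kg·m²·s⁻³
  (5) W·A⁻¹ = J·s⁻¹·A⁻¹ = kg·m²·s⁻³·A⁻¹  ← same
Only (5) matches kg·m²·s⁻³·A⁻¹.

(5)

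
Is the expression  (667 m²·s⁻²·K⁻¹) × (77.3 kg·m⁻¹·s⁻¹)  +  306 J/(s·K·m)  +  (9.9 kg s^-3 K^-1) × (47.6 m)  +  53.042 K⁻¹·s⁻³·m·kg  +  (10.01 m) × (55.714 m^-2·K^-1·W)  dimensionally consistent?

In SI base units:
  (667 m²·s⁻²·K⁻¹) × (77.3 kg·m⁻¹·s⁻¹):  [m²·s⁻²·K⁻¹] · [kg·m⁻¹·s⁻¹] = kg·m·s⁻³·K⁻¹
  306 J/(s·K·m):  J·s⁻¹·m⁻¹·K⁻¹ = N·m·s⁻¹·m⁻¹·K⁻¹ = kg·m·s⁻³·K⁻¹
  (9.9 kg s^-3 K^-1) × (47.6 m):  [kg·s⁻³·K⁻¹] · [m] = kg·m·s⁻³·K⁻¹
  53.042 K⁻¹·s⁻³·m·kg:  kg·m·s⁻³·K⁻¹
  (10.01 m) × (55.714 m^-2·K^-1·W):  [m] · [kg·s⁻³·K⁻¹] = kg·m·s⁻³·K⁻¹
Every term reduces to kg·m·s⁻³·K⁻¹.

Yes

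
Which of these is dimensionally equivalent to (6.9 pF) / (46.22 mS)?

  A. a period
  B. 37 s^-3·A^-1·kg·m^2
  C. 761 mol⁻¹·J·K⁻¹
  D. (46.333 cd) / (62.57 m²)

A.

Reference: [kg⁻¹·m⁻²·s⁴·A²] / [kg⁻¹·m⁻²·s³·A²] = s.
Each option:
  A. [period] = s  ← same
  B. kg·m²·s⁻³·A⁻¹
  C. J·mol⁻¹·K⁻¹ = N·m·mol⁻¹·K⁻¹ = kg·m²·s⁻²·K⁻¹·mol⁻¹
  D. [cd] / [m²] = m⁻²·cd
Only A. matches s.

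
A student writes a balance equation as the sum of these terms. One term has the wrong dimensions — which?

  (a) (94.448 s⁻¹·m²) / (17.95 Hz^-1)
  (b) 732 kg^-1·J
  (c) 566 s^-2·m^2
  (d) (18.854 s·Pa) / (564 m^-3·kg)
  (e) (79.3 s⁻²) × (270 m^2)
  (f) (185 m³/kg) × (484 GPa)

Reduce each to base SI dimensions:
  (a) [m²·s⁻¹] / [s] = m²·s⁻²
  (b) J·kg⁻¹ = N·m·kg⁻¹ = m²·s⁻²
  (c) m²·s⁻²
  (d) [kg·m⁻¹·s⁻¹] / [kg·m⁻³] = m²·s⁻¹
  (e) [s⁻²] · [m²] = m²·s⁻²
  (f) [kg⁻¹·m³] · [kg·m⁻¹·s⁻²] = m²·s⁻²
All reduce to m²·s⁻² except (d), which is m²·s⁻¹.

(d)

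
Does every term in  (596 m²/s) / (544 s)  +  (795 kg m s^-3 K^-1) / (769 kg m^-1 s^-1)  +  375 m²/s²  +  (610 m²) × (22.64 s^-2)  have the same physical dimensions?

Dimensions:
  (596 m²/s) / (544 s):  [m²·s⁻¹] / [s] = m²·s⁻²
  (795 kg m s^-3 K^-1) / (769 kg m^-1 s^-1):  [kg·m·s⁻³·K⁻¹] / [kg·m⁻¹·s⁻¹] = m²·s⁻²·K⁻¹
  375 m²/s²:  m²·s⁻²
  (610 m²) × (22.64 s^-2):  [m²] · [s⁻²] = m²·s⁻²
The terms do not share a single dimension (m²·s⁻² vs m²·s⁻²·K⁻¹).

No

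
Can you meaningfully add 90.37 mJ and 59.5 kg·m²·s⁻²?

Yes

Dimensions:
  90.37 mJ:  J = N·m = kg·m²·s⁻²
  59.5 kg·m²·s⁻²:  kg·m²·s⁻²
Both are kg·m²·s⁻², so they have the same dimensions and can be added.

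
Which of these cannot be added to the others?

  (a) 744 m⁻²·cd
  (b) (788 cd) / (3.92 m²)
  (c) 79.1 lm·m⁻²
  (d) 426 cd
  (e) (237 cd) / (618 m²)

(d)

Dimensions:
  (a) cd·m⁻² = m⁻²·cd
  (b) [cd] / [m²] = m⁻²·cd
  (c) lm·m⁻² = cd·m⁻² = m⁻²·cd
  (d) cd
  (e) [cd] / [m²] = m⁻²·cd
All reduce to m⁻²·cd except (d), which is cd.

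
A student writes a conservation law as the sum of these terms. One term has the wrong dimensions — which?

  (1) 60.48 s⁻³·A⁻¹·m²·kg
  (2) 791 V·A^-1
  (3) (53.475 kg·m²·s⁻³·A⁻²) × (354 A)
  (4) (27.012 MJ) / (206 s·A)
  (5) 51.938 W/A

(2)

In SI base units:
  (1) kg·m²·s⁻³·A⁻¹
  (2) V·A⁻¹ = J·C⁻¹·A⁻¹ = kg·m²·s⁻³·A⁻²
  (3) [kg·m²·s⁻³·A⁻²] · [A] = kg·m²·s⁻³·A⁻¹
  (4) [kg·m²·s⁻²] / [s·A] = kg·m²·s⁻³·A⁻¹
  (5) W·A⁻¹ = J·s⁻¹·A⁻¹ = kg·m²·s⁻³·A⁻¹
All reduce to kg·m²·s⁻³·A⁻¹ except (2), which is kg·m²·s⁻³·A⁻².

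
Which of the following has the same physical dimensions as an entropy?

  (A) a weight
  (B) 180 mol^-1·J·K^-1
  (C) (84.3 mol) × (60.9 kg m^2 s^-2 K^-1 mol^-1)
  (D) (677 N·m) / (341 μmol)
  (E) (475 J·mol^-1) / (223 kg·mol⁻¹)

Reference: [entropy] = kg·m²·s⁻²·K⁻¹.
Each option:
  (A) [weight] = kg·m·s⁻²
  (B) J·mol⁻¹·K⁻¹ = N·m·mol⁻¹·K⁻¹ = kg·m²·s⁻²·K⁻¹·mol⁻¹
  (C) [mol] · [kg·m²·s⁻²·K⁻¹·mol⁻¹] = kg·m²·s⁻²·K⁻¹  ← same
  (D) [kg·m²·s⁻²] / [mol] = kg·m²·s⁻²·mol⁻¹
  (E) [kg·m²·s⁻²·mol⁻¹] / [kg·mol⁻¹] = m²·s⁻²
Only (C) matches kg·m²·s⁻²·K⁻¹.

(C)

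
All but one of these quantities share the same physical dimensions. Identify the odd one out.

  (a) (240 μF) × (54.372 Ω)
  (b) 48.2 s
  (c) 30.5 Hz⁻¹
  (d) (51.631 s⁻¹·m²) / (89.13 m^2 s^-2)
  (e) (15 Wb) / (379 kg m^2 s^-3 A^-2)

Work out the base dimensions of each:
  (a) [kg⁻¹·m⁻²·s⁴·A²] · [kg·m²·s⁻³·A⁻²] = s
  (b) s
  (c) Hz⁻¹ = (s⁻¹)⁻¹ = s
  (d) [m²·s⁻¹] / [m²·s⁻²] = s
  (e) [kg·m²·s⁻²·A⁻¹] / [kg·m²·s⁻³·A⁻²] = s·A
All reduce to s except (e), which is s·A.

(e)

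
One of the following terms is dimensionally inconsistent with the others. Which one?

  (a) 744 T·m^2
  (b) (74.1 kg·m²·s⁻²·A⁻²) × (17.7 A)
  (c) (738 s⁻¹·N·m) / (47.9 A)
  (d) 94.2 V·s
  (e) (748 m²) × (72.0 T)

Expand each in SI base units:
  (a) T·m² = Wb·m⁻²·m² = kg·m²·s⁻²·A⁻¹
  (b) [kg·m²·s⁻²·A⁻²] · [A] = kg·m²·s⁻²·A⁻¹
  (c) [kg·m²·s⁻³] / [A] = kg·m²·s⁻³·A⁻¹
  (d) V·s = J·C⁻¹·s = kg·m²·s⁻²·A⁻¹
  (e) [m²] · [kg·s⁻²·A⁻¹] = kg·m²·s⁻²·A⁻¹
All reduce to kg·m²·s⁻²·A⁻¹ except (c), which is kg·m²·s⁻³·A⁻¹.

(c)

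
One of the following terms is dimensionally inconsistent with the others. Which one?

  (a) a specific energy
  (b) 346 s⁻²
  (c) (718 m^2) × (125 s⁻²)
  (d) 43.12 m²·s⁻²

(b)

In SI base units:
  (a) [specific energy] = m²·s⁻²
  (b) s⁻²
  (c) [m²] · [s⁻²] = m²·s⁻²
  (d) m²·s⁻²
All reduce to m²·s⁻² except (b), which is s⁻².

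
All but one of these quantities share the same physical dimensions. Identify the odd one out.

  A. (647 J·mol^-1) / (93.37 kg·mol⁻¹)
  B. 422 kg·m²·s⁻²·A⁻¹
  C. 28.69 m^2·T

In SI base units:
  A. [kg·m²·s⁻²·mol⁻¹] / [kg·mol⁻¹] = m²·s⁻²
  B. kg·m²·s⁻²·A⁻¹
  C. T·m² = Wb·m⁻²·m² = kg·m²·s⁻²·A⁻¹
All reduce to kg·m²·s⁻²·A⁻¹ except A., which is m²·s⁻².

A.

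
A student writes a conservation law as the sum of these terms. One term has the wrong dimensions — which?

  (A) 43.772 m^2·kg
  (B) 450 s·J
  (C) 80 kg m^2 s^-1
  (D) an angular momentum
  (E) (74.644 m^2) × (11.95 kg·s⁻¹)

(A)

Reduce each to base SI dimensions:
  (A) kg·m²
  (B) J·s = N·m·s = kg·m²·s⁻¹
  (C) kg·m²·s⁻¹
  (D) [angular momentum] = kg·m²·s⁻¹
  (E) [m²] · [kg·s⁻¹] = kg·m²·s⁻¹
All reduce to kg·m²·s⁻¹ except (A), which is kg·m².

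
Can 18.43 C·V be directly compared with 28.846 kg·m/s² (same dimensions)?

No

Reduce each to base SI dimensions:
  18.43 C·V:  C·V = s·A·J·C⁻¹ = kg·m²·s⁻²
  28.846 kg·m/s²:  kg·m·s⁻²
kg·m²·s⁻² ≠ kg·m·s⁻², so they cannot be added.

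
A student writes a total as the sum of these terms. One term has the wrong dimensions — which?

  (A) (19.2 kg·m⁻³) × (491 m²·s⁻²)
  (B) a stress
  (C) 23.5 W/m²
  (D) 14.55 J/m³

(C)

Expand each in SI base units:
  (A) [kg·m⁻³] · [m²·s⁻²] = kg·m⁻¹·s⁻²
  (B) [stress] = kg·m⁻¹·s⁻²
  (C) W·m⁻² = J·s⁻¹·m⁻² = kg·s⁻³
  (D) J·m⁻³ = N·m·m⁻³ = kg·m⁻¹·s⁻²
All reduce to kg·m⁻¹·s⁻² except (C), which is kg·s⁻³.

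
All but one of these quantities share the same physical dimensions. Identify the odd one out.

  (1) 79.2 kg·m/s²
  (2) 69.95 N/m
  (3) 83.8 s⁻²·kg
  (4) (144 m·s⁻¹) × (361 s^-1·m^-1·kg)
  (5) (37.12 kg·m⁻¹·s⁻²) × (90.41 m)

In SI base units:
  (1) kg·m·s⁻²
  (2) N·m⁻¹ = kg·m·s⁻²·m⁻¹ = kg·s⁻²
  (3) kg·s⁻²
  (4) [m·s⁻¹] · [kg·m⁻¹·s⁻¹] = kg·s⁻²
  (5) [kg·m⁻¹·s⁻²] · [m] = kg·s⁻²
All reduce to kg·s⁻² except (1), which is kg·m·s⁻².

(1)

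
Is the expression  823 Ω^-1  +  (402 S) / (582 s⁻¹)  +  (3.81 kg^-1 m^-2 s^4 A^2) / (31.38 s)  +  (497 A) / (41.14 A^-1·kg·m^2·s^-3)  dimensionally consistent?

In SI base units:
  823 Ω^-1:  Ω⁻¹ = (V·A⁻¹)⁻¹ = kg⁻¹·m⁻²·s³·A²
  (402 S) / (582 s⁻¹):  [kg⁻¹·m⁻²·s³·A²] / [s⁻¹] = kg⁻¹·m⁻²·s⁴·A²
  (3.81 kg^-1 m^-2 s^4 A^2) / (31.38 s):  [kg⁻¹·m⁻²·s⁴·A²] / [s] = kg⁻¹·m⁻²·s³·A²
  (497 A) / (41.14 A^-1·kg·m^2·s^-3):  [A] / [kg·m²·s⁻³·A⁻¹] = kg⁻¹·m⁻²·s³·A²
The terms do not share a single dimension (kg⁻¹·m⁻²·s³·A² vs kg⁻¹·m⁻²·s⁴·A²).

No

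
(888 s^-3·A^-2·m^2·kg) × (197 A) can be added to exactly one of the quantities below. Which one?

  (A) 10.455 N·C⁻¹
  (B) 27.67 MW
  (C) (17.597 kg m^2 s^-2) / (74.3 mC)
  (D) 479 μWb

(C)

Reference: [kg·m²·s⁻³·A⁻²] · [A] = kg·m²·s⁻³·A⁻¹.
Each option:
  (A) N·C⁻¹ = kg·m·s⁻²·(s·A)⁻¹ = kg·m·s⁻³·A⁻¹
  (B) W = J·s⁻¹ = kg·m²·s⁻³
  (C) [kg·m²·s⁻²] / [s·A] = kg·m²·s⁻³·A⁻¹  ← same
  (D) Wb = V·s = kg·m²·s⁻²·A⁻¹
Only (C) matches kg·m²·s⁻³·A⁻¹.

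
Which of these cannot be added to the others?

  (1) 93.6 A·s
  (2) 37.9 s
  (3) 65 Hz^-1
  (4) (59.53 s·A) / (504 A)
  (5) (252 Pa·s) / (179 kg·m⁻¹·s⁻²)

(1)

Expand each in SI base units:
  (1) A·s = s·A
  (2) s
  (3) Hz⁻¹ = (s⁻¹)⁻¹ = s
  (4) [s·A] / [A] = s
  (5) [kg·m⁻¹·s⁻¹] / [kg·m⁻¹·s⁻²] = s
All reduce to s except (1), which is s·A.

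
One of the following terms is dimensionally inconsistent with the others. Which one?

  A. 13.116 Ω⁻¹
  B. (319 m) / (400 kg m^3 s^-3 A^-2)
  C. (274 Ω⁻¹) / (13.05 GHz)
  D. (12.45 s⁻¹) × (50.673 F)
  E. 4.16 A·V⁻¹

Dimensions:
  A. Ω⁻¹ = (V·A⁻¹)⁻¹ = kg⁻¹·m⁻²·s³·A²
  B. [m] / [kg·m³·s⁻³·A⁻²] = kg⁻¹·m⁻²·s³·A²
  C. [kg⁻¹·m⁻²·s³·A²] / [s⁻¹] = kg⁻¹·m⁻²·s⁴·A²
  D. [s⁻¹] · [kg⁻¹·m⁻²·s⁴·A²] = kg⁻¹·m⁻²·s³·A²
  E. A·V⁻¹ = A·(J·C⁻¹)⁻¹ = kg⁻¹·m⁻²·s³·A²
All reduce to kg⁻¹·m⁻²·s³·A² except C., which is kg⁻¹·m⁻²·s⁴·A².

C.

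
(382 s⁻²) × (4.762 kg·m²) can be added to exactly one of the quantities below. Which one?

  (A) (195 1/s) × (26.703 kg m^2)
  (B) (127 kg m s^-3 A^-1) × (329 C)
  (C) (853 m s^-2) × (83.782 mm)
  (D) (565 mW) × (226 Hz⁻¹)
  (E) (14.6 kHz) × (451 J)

(D)

Reference: [s⁻²] · [kg·m²] = kg·m²·s⁻².
Each option:
  (A) [s⁻¹] · [kg·m²] = kg·m²·s⁻¹
  (B) [kg·m·s⁻³·A⁻¹] · [s·A] = kg·m·s⁻²
  (C) [m·s⁻²] · [m] = m²·s⁻²
  (D) [kg·m²·s⁻³] · [s] = kg·m²·s⁻²  ← same
  (E) [s⁻¹] · [kg·m²·s⁻²] = kg·m²·s⁻³
Only (D) matches kg·m²·s⁻².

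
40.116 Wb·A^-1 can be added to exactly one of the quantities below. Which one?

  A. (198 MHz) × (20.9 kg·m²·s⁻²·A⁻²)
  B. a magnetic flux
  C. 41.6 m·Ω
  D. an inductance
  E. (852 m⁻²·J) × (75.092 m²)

D.

Reference: Wb·A⁻¹ = V·s·A⁻¹ = kg·m²·s⁻²·A⁻².
Each option:
  A. [s⁻¹] · [kg·m²·s⁻²·A⁻²] = kg·m²·s⁻³·A⁻²
  B. [magnetic flux] = kg·m²·s⁻²·A⁻¹
  C. Ω·m = V·A⁻¹·m = kg·m³·s⁻³·A⁻²
  D. [inductance] = kg·m²·s⁻²·A⁻²  ← same
  E. [kg·s⁻²] · [m²] = kg·m²·s⁻²
Only D. matches kg·m²·s⁻²·A⁻².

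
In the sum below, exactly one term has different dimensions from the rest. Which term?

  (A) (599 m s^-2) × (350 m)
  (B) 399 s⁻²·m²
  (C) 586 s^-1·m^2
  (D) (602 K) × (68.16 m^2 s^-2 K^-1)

Reduce each to base SI dimensions:
  (A) [m·s⁻²] · [m] = m²·s⁻²
  (B) m²·s⁻²
  (C) m²·s⁻¹
  (D) [K] · [m²·s⁻²·K⁻¹] = m²·s⁻²
All reduce to m²·s⁻² except (C), which is m²·s⁻¹.

(C)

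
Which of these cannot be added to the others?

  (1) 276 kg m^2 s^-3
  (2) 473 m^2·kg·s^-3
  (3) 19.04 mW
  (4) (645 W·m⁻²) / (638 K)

Work out the base dimensions of each:
  (1) kg·m²·s⁻³
  (2) kg·m²·s⁻³
  (3) W = J·s⁻¹ = kg·m²·s⁻³
  (4) [kg·s⁻³] / [K] = kg·s⁻³·K⁻¹
All reduce to kg·m²·s⁻³ except (4), which is kg·s⁻³·K⁻¹.

(4)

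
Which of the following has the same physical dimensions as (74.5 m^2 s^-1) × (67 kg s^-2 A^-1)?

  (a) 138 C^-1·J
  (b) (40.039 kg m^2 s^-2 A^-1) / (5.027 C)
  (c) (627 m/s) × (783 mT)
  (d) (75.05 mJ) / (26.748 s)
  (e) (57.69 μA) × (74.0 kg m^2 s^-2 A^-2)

Reference: [m²·s⁻¹] · [kg·s⁻²·A⁻¹] = kg·m²·s⁻³·A⁻¹.
Each option:
  (a) J·C⁻¹ = N·m·(s·A)⁻¹ = kg·m²·s⁻³·A⁻¹  ← same
  (b) [kg·m²·s⁻²·A⁻¹] / [s·A] = kg·m²·s⁻³·A⁻²
  (c) [m·s⁻¹] · [kg·s⁻²·A⁻¹] = kg·m·s⁻³·A⁻¹
  (d) [kg·m²·s⁻²] / [s] = kg·m²·s⁻³
  (e) [A] · [kg·m²·s⁻²·A⁻²] = kg·m²·s⁻²·A⁻¹
Only (a) matches kg·m²·s⁻³·A⁻¹.

(a)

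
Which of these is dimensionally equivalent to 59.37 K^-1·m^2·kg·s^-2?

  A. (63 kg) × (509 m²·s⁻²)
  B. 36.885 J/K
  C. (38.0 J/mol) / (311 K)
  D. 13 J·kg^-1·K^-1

Reference: kg·m²·s⁻²·K⁻¹.
Each option:
  A. [kg] · [m²·s⁻²] = kg·m²·s⁻²
  B. J·K⁻¹ = N·m·K⁻¹ = kg·m²·s⁻²·K⁻¹  ← same
  C. [kg·m²·s⁻²·mol⁻¹] / [K] = kg·m²·s⁻²·K⁻¹·mol⁻¹
  D. J·kg⁻¹·K⁻¹ = N·m·kg⁻¹·K⁻¹ = m²·s⁻²·K⁻¹
Only B. matches kg·m²·s⁻²·K⁻¹.

B.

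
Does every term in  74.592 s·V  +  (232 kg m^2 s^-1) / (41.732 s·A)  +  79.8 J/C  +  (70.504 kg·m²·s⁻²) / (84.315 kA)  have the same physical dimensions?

Reduce each to base SI dimensions:
  74.592 s·V:  V·s = J·C⁻¹·s = kg·m²·s⁻²·A⁻¹
  (232 kg m^2 s^-1) / (41.732 s·A):  [kg·m²·s⁻¹] / [s·A] = kg·m²·s⁻²·A⁻¹
  79.8 J/C:  J·C⁻¹ = N·m·(s·A)⁻¹ = kg·m²·s⁻³·A⁻¹
  (70.504 kg·m²·s⁻²) / (84.315 kA):  [kg·m²·s⁻²] / [A] = kg·m²·s⁻²·A⁻¹
The terms do not share a single dimension (kg·m²·s⁻²·A⁻¹ vs kg·m²·s⁻³·A⁻¹).

No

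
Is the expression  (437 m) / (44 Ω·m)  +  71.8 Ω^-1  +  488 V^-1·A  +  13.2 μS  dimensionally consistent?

Expand each in SI base units:
  (437 m) / (44 Ω·m):  [m] / [kg·m³·s⁻³·A⁻²] = kg⁻¹·m⁻²·s³·A²
  71.8 Ω^-1:  Ω⁻¹ = (V·A⁻¹)⁻¹ = kg⁻¹·m⁻²·s³·A²
  488 V^-1·A:  A·V⁻¹ = A·(J·C⁻¹)⁻¹ = kg⁻¹·m⁻²·s³·A²
  13.2 μS:  S = Ω⁻¹ = kg⁻¹·m⁻²·s³·A²
Every term reduces to kg⁻¹·m⁻²·s³·A².

Yes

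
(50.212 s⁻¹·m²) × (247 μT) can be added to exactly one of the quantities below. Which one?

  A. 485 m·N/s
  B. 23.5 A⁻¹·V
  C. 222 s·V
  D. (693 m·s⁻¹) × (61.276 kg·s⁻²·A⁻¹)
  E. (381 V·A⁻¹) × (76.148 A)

Reference: [m²·s⁻¹] · [kg·s⁻²·A⁻¹] = kg·m²·s⁻³·A⁻¹.
Each option:
  A. N·m·s⁻¹ = kg·m·s⁻²·m·s⁻¹ = kg·m²·s⁻³
  B. V·A⁻¹ = J·C⁻¹·A⁻¹ = kg·m²·s⁻³·A⁻²
  C. V·s = J·C⁻¹·s = kg·m²·s⁻²·A⁻¹
  D. [m·s⁻¹] · [kg·s⁻²·A⁻¹] = kg·m·s⁻³·A⁻¹
  E. [kg·m²·s⁻³·A⁻²] · [A] = kg·m²·s⁻³·A⁻¹  ← same
Only E. matches kg·m²·s⁻³·A⁻¹.

E.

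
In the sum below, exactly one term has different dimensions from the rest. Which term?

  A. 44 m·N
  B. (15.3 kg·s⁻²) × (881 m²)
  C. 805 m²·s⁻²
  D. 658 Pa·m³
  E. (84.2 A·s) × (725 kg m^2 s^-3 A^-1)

Expand each in SI base units:
  A. N·m = kg·m·s⁻²·m = kg·m²·s⁻²
  B. [kg·s⁻²] · [m²] = kg·m²·s⁻²
  C. m²·s⁻²
  D. Pa·m³ = N·m⁻²·m³ = kg·m²·s⁻²
  E. [s·A] · [kg·m²·s⁻³·A⁻¹] = kg·m²·s⁻²
All reduce to kg·m²·s⁻² except C., which is m²·s⁻².

C.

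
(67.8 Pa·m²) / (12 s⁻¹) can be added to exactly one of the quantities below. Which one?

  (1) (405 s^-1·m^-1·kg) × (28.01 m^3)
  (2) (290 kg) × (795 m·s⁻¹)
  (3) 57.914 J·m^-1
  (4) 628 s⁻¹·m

Reference: [kg·m·s⁻²] / [s⁻¹] = kg·m·s⁻¹.
Each option:
  (1) [kg·m⁻¹·s⁻¹] · [m³] = kg·m²·s⁻¹
  (2) [kg] · [m·s⁻¹] = kg·m·s⁻¹  ← same
  (3) J·m⁻¹ = N·m·m⁻¹ = kg·m·s⁻²
  (4) m·s⁻¹
Only (2) matches kg·m·s⁻¹.

(2)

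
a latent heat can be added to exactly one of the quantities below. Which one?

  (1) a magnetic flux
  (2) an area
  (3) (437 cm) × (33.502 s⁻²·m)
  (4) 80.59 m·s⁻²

Reference: [latent heat] = m²·s⁻².
Each option:
  (1) [magnetic flux] = kg·m²·s⁻²·A⁻¹
  (2) [area] = m²
  (3) [m] · [m·s⁻²] = m²·s⁻²  ← same
  (4) m·s⁻²
Only (3) matches m²·s⁻².

(3)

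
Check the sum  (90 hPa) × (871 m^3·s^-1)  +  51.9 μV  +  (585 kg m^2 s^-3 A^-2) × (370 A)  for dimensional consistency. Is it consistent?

No

In SI base units:
  (90 hPa) × (871 m^3·s^-1):  [kg·m⁻¹·s⁻²] · [m³·s⁻¹] = kg·m²·s⁻³
  51.9 μV:  V = J·C⁻¹ = kg·m²·s⁻³·A⁻¹
  (585 kg m^2 s^-3 A^-2) × (370 A):  [kg·m²·s⁻³·A⁻²] · [A] = kg·m²·s⁻³·A⁻¹
The terms do not share a single dimension (kg·m²·s⁻³ vs kg·m²·s⁻³·A⁻¹).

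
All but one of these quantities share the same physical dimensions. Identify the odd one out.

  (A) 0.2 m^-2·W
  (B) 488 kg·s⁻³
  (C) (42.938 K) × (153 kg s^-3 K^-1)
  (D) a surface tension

(D)

Expand each in SI base units:
  (A) W·m⁻² = J·s⁻¹·m⁻² = kg·s⁻³
  (B) kg·s⁻³
  (C) [K] · [kg·s⁻³·K⁻¹] = kg·s⁻³
  (D) [surface tension] = kg·s⁻²
All reduce to kg·s⁻³ except (D), which is kg·s⁻².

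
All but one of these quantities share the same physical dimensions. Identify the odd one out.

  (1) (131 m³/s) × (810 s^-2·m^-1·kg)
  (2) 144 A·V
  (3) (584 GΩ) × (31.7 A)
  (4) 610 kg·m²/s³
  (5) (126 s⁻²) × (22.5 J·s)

Reduce each to base SI dimensions:
  (1) [m³·s⁻¹] · [kg·m⁻¹·s⁻²] = kg·m²·s⁻³
  (2) V·A = J·C⁻¹·A = kg·m²·s⁻³
  (3) [kg·m²·s⁻³·A⁻²] · [A] = kg·m²·s⁻³·A⁻¹
  (4) kg·m²·s⁻³
  (5) [s⁻²] · [kg·m²·s⁻¹] = kg·m²·s⁻³
All reduce to kg·m²·s⁻³ except (3), which is kg·m²·s⁻³·A⁻¹.

(3)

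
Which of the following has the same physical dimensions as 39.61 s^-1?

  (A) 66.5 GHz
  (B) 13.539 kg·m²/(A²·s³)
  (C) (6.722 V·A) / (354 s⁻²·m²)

(A)

Reference: s⁻¹.
Each option:
  (A) Hz = s⁻¹  ← same
  (B) kg·m²·s⁻³·A⁻²
  (C) [kg·m²·s⁻³] / [m²·s⁻²] = kg·s⁻¹
Only (A) matches s⁻¹.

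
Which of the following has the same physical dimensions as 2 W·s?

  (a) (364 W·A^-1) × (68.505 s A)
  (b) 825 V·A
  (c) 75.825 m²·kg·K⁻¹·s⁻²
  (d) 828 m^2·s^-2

(a)

Reference: W·s = J·s⁻¹·s = kg·m²·s⁻².
Each option:
  (a) [kg·m²·s⁻³·A⁻¹] · [s·A] = kg·m²·s⁻²  ← same
  (b) V·A = J·C⁻¹·A = kg·m²·s⁻³
  (c) kg·m²·s⁻²·K⁻¹
  (d) m²·s⁻²
Only (a) matches kg·m²·s⁻².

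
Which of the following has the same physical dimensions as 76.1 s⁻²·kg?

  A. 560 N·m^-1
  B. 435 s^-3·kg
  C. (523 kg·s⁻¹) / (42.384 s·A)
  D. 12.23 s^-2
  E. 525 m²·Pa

Reference: kg·s⁻².
Each option:
  A. N·m⁻¹ = kg·m·s⁻²·m⁻¹ = kg·s⁻²  ← same
  B. kg·s⁻³
  C. [kg·s⁻¹] / [s·A] = kg·s⁻²·A⁻¹
  D. s⁻²
  E. Pa·m² = N·m⁻²·m² = kg·m·s⁻²
Only A. matches kg·s⁻².

A.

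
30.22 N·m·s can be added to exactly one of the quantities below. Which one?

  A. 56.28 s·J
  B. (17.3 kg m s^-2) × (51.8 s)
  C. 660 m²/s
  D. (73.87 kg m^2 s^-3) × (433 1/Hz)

A.

Reference: N·m·s = kg·m·s⁻²·m·s = kg·m²·s⁻¹.
Each option:
  A. J·s = N·m·s = kg·m²·s⁻¹  ← same
  B. [kg·m·s⁻²] · [s] = kg·m·s⁻¹
  C. m²·s⁻¹
  D. [kg·m²·s⁻³] · [s] = kg·m²·s⁻²
Only A. matches kg·m²·s⁻¹.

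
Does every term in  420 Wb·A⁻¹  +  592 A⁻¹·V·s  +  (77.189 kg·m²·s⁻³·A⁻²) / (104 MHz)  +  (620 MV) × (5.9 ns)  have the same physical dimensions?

Expand each in SI base units:
  420 Wb·A⁻¹:  Wb·A⁻¹ = V·s·A⁻¹ = kg·m²·s⁻²·A⁻²
  592 A⁻¹·V·s:  V·s·A⁻¹ = J·C⁻¹·s·A⁻¹ = kg·m²·s⁻²·A⁻²
  (77.189 kg·m²·s⁻³·A⁻²) / (104 MHz):  [kg·m²·s⁻³·A⁻²] / [s⁻¹] = kg·m²·s⁻²·A⁻²
  (620 MV) × (5.9 ns):  [kg·m²·s⁻³·A⁻¹] · [s] = kg·m²·s⁻²·A⁻¹
The terms do not share a single dimension (kg·m²·s⁻²·A⁻² vs kg·m²·s⁻²·A⁻¹).

No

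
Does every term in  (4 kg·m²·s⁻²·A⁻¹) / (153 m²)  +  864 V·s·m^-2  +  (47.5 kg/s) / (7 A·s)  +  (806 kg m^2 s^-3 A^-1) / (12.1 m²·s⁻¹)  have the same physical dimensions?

Work out the base dimensions of each:
  (4 kg·m²·s⁻²·A⁻¹) / (153 m²):  [kg·m²·s⁻²·A⁻¹] / [m²] = kg·s⁻²·A⁻¹
  864 V·s·m^-2:  V·s·m⁻² = J·C⁻¹·s·m⁻² = kg·s⁻²·A⁻¹
  (47.5 kg/s) / (7 A·s):  [kg·s⁻¹] / [s·A] = kg·s⁻²·A⁻¹
  (806 kg m^2 s^-3 A^-1) / (12.1 m²·s⁻¹):  [kg·m²·s⁻³·A⁻¹] / [m²·s⁻¹] = kg·s⁻²·A⁻¹
Every term reduces to kg·s⁻²·A⁻¹.

Yes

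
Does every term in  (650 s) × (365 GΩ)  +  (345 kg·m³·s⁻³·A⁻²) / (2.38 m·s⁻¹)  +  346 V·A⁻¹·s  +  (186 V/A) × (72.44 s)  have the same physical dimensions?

Work out the base dimensions of each:
  (650 s) × (365 GΩ):  [s] · [kg·m²·s⁻³·A⁻²] = kg·m²·s⁻²·A⁻²
  (345 kg·m³·s⁻³·A⁻²) / (2.38 m·s⁻¹):  [kg·m³·s⁻³·A⁻²] / [m·s⁻¹] = kg·m²·s⁻²·A⁻²
  346 V·A⁻¹·s:  V·s·A⁻¹ = J·C⁻¹·s·A⁻¹ = kg·m²·s⁻²·A⁻²
  (186 V/A) × (72.44 s):  [kg·m²·s⁻³·A⁻²] · [s] = kg·m²·s⁻²·A⁻²
Every term reduces to kg·m²·s⁻²·A⁻².

Yes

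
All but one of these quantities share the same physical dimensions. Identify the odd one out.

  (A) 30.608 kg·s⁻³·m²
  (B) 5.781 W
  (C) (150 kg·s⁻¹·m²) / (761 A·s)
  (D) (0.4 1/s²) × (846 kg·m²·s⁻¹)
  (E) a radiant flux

(C)

Expand each in SI base units:
  (A) kg·m²·s⁻³
  (B) W = J·s⁻¹ = kg·m²·s⁻³
  (C) [kg·m²·s⁻¹] / [s·A] = kg·m²·s⁻²·A⁻¹
  (D) [s⁻²] · [kg·m²·s⁻¹] = kg·m²·s⁻³
  (E) [radiant flux] = kg·m²·s⁻³
All reduce to kg·m²·s⁻³ except (C), which is kg·m²·s⁻²·A⁻¹.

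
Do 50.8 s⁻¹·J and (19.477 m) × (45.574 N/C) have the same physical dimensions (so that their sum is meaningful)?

No

Expand each in SI base units:
  50.8 s⁻¹·J:  J·s⁻¹ = N·m·s⁻¹ = kg·m²·s⁻³
  (19.477 m) × (45.574 N/C):  [m] · [kg·m·s⁻³·A⁻¹] = kg·m²·s⁻³·A⁻¹
kg·m²·s⁻³ ≠ kg·m²·s⁻³·A⁻¹, so they cannot be added.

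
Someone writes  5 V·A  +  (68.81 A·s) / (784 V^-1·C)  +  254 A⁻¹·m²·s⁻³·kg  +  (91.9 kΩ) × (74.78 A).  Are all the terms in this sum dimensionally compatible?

Dimensions:
  5 V·A:  V·A = J·C⁻¹·A = kg·m²·s⁻³
  (68.81 A·s) / (784 V^-1·C):  [s·A] / [kg⁻¹·m⁻²·s⁴·A²] = kg·m²·s⁻³·A⁻¹
  254 A⁻¹·m²·s⁻³·kg:  kg·m²·s⁻³·A⁻¹
  (91.9 kΩ) × (74.78 A):  [kg·m²·s⁻³·A⁻²] · [A] = kg·m²·s⁻³·A⁻¹
The terms do not share a single dimension (kg·m²·s⁻³ vs kg·m²·s⁻³·A⁻¹).

No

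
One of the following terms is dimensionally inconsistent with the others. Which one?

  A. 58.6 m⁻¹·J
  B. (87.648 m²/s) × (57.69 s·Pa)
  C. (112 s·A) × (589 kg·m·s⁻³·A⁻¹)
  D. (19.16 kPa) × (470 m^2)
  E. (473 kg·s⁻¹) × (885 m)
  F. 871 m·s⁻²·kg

E.

Reduce each to base SI dimensions:
  A. J·m⁻¹ = N·m·m⁻¹ = kg·m·s⁻²
  B. [m²·s⁻¹] · [kg·m⁻¹·s⁻¹] = kg·m·s⁻²
  C. [s·A] · [kg·m·s⁻³·A⁻¹] = kg·m·s⁻²
  D. [kg·m⁻¹·s⁻²] · [m²] = kg·m·s⁻²
  E. [kg·s⁻¹] · [m] = kg·m·s⁻¹
  F. kg·m·s⁻²
All reduce to kg·m·s⁻² except E., which is kg·m·s⁻¹.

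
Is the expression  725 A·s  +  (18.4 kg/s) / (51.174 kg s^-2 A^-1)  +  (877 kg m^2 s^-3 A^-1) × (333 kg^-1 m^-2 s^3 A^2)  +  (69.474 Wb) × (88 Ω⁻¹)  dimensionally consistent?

No

Dimensions:
  725 A·s:  A·s = s·A
  (18.4 kg/s) / (51.174 kg s^-2 A^-1):  [kg·s⁻¹] / [kg·s⁻²·A⁻¹] = s·A
  (877 kg m^2 s^-3 A^-1) × (333 kg^-1 m^-2 s^3 A^2):  [kg·m²·s⁻³·A⁻¹] · [kg⁻¹·m⁻²·s³·A²] = A
  (69.474 Wb) × (88 Ω⁻¹):  [kg·m²·s⁻²·A⁻¹] · [kg⁻¹·m⁻²·s³·A²] = s·A
The terms do not share a single dimension (A vs s·A).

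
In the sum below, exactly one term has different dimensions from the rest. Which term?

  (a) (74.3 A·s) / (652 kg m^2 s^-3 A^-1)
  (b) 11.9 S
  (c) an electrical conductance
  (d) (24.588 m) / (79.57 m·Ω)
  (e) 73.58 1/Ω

(a)

Reduce each to base SI dimensions:
  (a) [s·A] / [kg·m²·s⁻³·A⁻¹] = kg⁻¹·m⁻²·s⁴·A²
  (b) S = Ω⁻¹ = kg⁻¹·m⁻²·s³·A²
  (c) [electrical conductance] = kg⁻¹·m⁻²·s³·A²
  (d) [m] / [kg·m³·s⁻³·A⁻²] = kg⁻¹·m⁻²·s³·A²
  (e) Ω⁻¹ = (V·A⁻¹)⁻¹ = kg⁻¹·m⁻²·s³·A²
All reduce to kg⁻¹·m⁻²·s³·A² except (a), which is kg⁻¹·m⁻²·s⁴·A².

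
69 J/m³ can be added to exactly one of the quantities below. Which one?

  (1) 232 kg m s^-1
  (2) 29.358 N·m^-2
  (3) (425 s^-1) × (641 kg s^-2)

(2)

Reference: J·m⁻³ = N·m·m⁻³ = kg·m⁻¹·s⁻².
Each option:
  (1) kg·m·s⁻¹
  (2) N·m⁻² = kg·m·s⁻²·m⁻² = kg·m⁻¹·s⁻²  ← same
  (3) [s⁻¹] · [kg·s⁻²] = kg·s⁻³
Only (2) matches kg·m⁻¹·s⁻².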